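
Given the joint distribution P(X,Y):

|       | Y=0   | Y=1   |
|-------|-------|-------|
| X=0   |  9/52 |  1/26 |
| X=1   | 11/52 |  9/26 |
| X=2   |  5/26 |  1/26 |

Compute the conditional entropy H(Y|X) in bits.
0.8287 bits

H(Y|X) = H(X,Y) - H(X)

H(X,Y) = -Σ_{x,y} P(x,y) log₂ P(x,y). Per-cell terms -P(x,y)·log₂P(x,y):
  X=0: 0.43797, 0.18079
  X=1: 0.47406, 0.52979
  X=2: 0.45741, 0.18079
Sum of the 6 terms: H(X,Y) = 2.2608 bits

Marginal of X (row sums):
  P(X=0) = 9/52 + 1/26 = 11/52
  P(X=1) = 11/52 + 9/26 = 29/52
  P(X=2) = 5/26 + 1/26 = 3/13
H(X) = -[(11/52)·log₂(11/52) + (29/52)·log₂(29/52) + (3/13)·log₂(3/13)]
  = 0.47406 + 0.46983 + 0.48819 = 1.4321 bits

H(Y|X) = H(X,Y) - H(X) = 2.2608 - 1.4321 = 0.8287 bits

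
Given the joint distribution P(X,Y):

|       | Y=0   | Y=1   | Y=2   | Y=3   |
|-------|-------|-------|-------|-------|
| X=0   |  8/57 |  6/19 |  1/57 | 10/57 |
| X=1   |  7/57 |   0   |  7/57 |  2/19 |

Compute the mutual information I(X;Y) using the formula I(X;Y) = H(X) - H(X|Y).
0.3283 bits

I(X;Y) = H(X) - H(X|Y)

Marginal of X (row sums):
  P(X=0) = 8/57 + 6/19 + 1/57 + 10/57 = 37/57
  P(X=1) = 7/57 + 0 + 7/57 + 2/19 = 20/57
H(X) = -[(37/57)·log₂(37/57) + (20/57)·log₂(20/57)]
  = 0.40469 + 0.53016 = 0.93485 bits

Marginal of Y (column sums):
  P(Y=0) = 8/57 + 7/57 = 5/19
  P(Y=1) = 6/19 + 0 = 6/19
  P(Y=2) = 1/57 + 7/57 = 8/57
  P(Y=3) = 10/57 + 2/19 = 16/57
H(X|Y) = Σ_y P(y)·H(X|Y=y):
  Y=0: P(Y=0) = 5/19, P(X|Y=0) = (8/15, 7/15) → H(X|Y=0) = 0.99679
  Y=1: P(Y=1) = 6/19, P(X|Y=1) = (1, 0) → H(X|Y=1) = 0.00000
  Y=2: P(Y=2) = 8/57, P(X|Y=2) = (1/8, 7/8) → H(X|Y=2) = 0.54356
  Y=3: P(Y=3) = 16/57, P(X|Y=3) = (5/8, 3/8) → H(X|Y=3) = 0.95443
H(X|Y) = (5/19)·0.99679 + (6/19)·0.00000 + (8/57)·0.54356 + (16/57)·0.95443 = 0.60651 bits

I(X;Y) = H(X) - H(X|Y) = 0.93485 - 0.60651 = 0.3283 bits

Cross-check via I(X;Y) = H(X) + H(Y) - H(X,Y): computing H(Y) from the column sums and H(X,Y) from the 8 cells in the same way gives H(Y) = 1.94408 bits and H(X,Y) = 2.55060 bits, so
I(X;Y) = 0.93485 + 1.94408 - 2.55060 = 0.3283 bits ✓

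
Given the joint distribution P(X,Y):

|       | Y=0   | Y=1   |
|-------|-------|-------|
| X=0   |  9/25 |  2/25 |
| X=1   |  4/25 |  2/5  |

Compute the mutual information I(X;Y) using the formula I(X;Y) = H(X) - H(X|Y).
0.2145 bits

I(X;Y) = H(X) - H(X|Y)

Marginal of X (row sums):
  P(X=0) = 9/25 + 2/25 = 11/25
  P(X=1) = 4/25 + 2/5 = 14/25
H(X) = -[(11/25)·log₂(11/25) + (14/25)·log₂(14/25)]
  = 0.52115 + 0.46844 = 0.9896 bits

Marginal of Y (column sums):
  P(Y=0) = 9/25 + 4/25 = 13/25
  P(Y=1) = 2/25 + 2/5 = 12/25
H(X|Y) = Σ_y P(y)·H(X|Y=y):
  Y=0: P(Y=0) = 13/25, P(X|Y=0) = (9/13, 4/13) → H(X|Y=0) = 0.89049
  Y=1: P(Y=1) = 12/25, P(X|Y=1) = (1/6, 5/6) → H(X|Y=1) = 0.65002
H(X|Y) = (13/25)·0.89049 + (12/25)·0.65002 = 0.7751 bits

I(X;Y) = H(X) - H(X|Y) = 0.9896 - 0.7751 = 0.2145 bits

Cross-check via I(X;Y) = H(X) + H(Y) - H(X,Y): computing H(Y) from the column sums and H(X,Y) from the 4 cells in the same way gives H(Y) = 0.9988 bits and H(X,Y) = 1.7739 bits, so
I(X;Y) = 0.9896 + 0.9988 - 1.7739 = 0.2145 bits ✓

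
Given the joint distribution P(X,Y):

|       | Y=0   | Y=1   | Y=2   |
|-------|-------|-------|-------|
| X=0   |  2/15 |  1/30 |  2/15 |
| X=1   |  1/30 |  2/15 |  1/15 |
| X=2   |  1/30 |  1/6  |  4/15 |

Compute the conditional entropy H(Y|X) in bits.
1.3291 bits

H(Y|X) = H(X,Y) - H(X)

H(X,Y) = -Σ_{x,y} P(x,y) log₂ P(x,y). Per-cell terms -P(x,y)·log₂P(x,y):
  X=0: 0.38759, 0.16356, 0.38759
  X=1: 0.16356, 0.38759, 0.26046
  X=2: 0.16356, 0.43083, 0.50850
Sum of the 9 terms: H(X,Y) = 2.8532 bits

Marginal of X (row sums):
  P(X=0) = 2/15 + 1/30 + 2/15 = 3/10
  P(X=1) = 1/30 + 2/15 + 1/15 = 7/30
  P(X=2) = 1/30 + 1/6 + 4/15 = 7/15
H(X) = -[(3/10)·log₂(3/10) + (7/30)·log₂(7/30) + (7/15)·log₂(7/15)]
  = 0.52109 + 0.48989 + 0.51312 = 1.5241 bits

H(Y|X) = H(X,Y) - H(X) = 2.8532 - 1.5241 = 1.3291 bits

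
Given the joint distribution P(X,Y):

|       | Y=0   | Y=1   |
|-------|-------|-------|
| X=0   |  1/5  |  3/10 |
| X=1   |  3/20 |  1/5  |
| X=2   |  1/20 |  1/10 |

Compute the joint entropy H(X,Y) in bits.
2.4087 bits

H(X,Y) = -Σ_{x,y} P(x,y) log₂ P(x,y). Per-cell terms -P(x,y)·log₂P(x,y):
  X=0: 0.4644, 0.5211
  X=1: 0.4105, 0.4644
  X=2: 0.2161, 0.3322
Sum of the 6 terms: H(X,Y) = 2.4087 bits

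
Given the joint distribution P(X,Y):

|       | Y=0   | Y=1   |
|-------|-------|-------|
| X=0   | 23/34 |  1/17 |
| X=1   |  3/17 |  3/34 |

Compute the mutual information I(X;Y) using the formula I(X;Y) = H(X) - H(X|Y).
0.0636 bits

I(X;Y) = H(X) - H(X|Y)

Marginal of X (row sums):
  P(X=0) = 23/34 + 1/17 = 25/34
  P(X=1) = 3/17 + 3/34 = 9/34
H(X) = -[(25/34)·log₂(25/34) + (9/34)·log₂(9/34)]
  = 0.32618 + 0.50758 = 0.83376 bits

Marginal of Y (column sums):
  P(Y=0) = 23/34 + 3/17 = 29/34
  P(Y=1) = 1/17 + 3/34 = 5/34
H(X|Y) = Σ_y P(y)·H(X|Y=y):
  Y=0: P(Y=0) = 29/34, P(X|Y=0) = (23/29, 6/29) → H(X|Y=0) = 0.73551
  Y=1: P(Y=1) = 5/34, P(X|Y=1) = (2/5, 3/5) → H(X|Y=1) = 0.97095
H(X|Y) = (29/34)·0.73551 + (5/34)·0.97095 = 0.77013 bits

I(X;Y) = H(X) - H(X|Y) = 0.83376 - 0.77013 = 0.0636 bits

Cross-check via I(X;Y) = H(X) + H(Y) - H(X,Y): computing H(Y) from the column sums and H(X,Y) from the 4 cells in the same way gives H(Y) = 0.60243 bits and H(X,Y) = 1.37256 bits, so
I(X;Y) = 0.83376 + 0.60243 - 1.37256 = 0.0636 bits ✓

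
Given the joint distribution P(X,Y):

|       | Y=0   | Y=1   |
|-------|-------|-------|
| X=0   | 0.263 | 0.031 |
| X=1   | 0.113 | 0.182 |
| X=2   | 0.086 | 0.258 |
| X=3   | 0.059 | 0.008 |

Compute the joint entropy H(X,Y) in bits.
2.5702 bits

H(X,Y) = -Σ_{x,y} P(x,y) log₂ P(x,y). Per-cell terms -P(x,y)·log₂P(x,y):
  X=0: 0.506766, 0.155359
  X=1: 0.355453, 0.447354
  X=2: 0.304399, 0.504276
  X=3: 0.240905, 0.055726
Sum of the 8 terms: H(X,Y) = 2.5702 bits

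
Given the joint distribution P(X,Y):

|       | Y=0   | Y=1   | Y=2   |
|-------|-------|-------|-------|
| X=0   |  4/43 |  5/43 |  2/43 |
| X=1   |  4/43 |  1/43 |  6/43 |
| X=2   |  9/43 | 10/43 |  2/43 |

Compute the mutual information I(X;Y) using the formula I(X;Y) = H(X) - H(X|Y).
0.1662 bits

I(X;Y) = H(X) - H(X|Y)

Marginal of X (row sums):
  P(X=0) = 4/43 + 5/43 + 2/43 = 11/43
  P(X=1) = 4/43 + 1/43 + 6/43 = 11/43
  P(X=2) = 9/43 + 10/43 + 2/43 = 21/43
H(X) = -[(11/43)·log₂(11/43) + (11/43)·log₂(11/43) + (21/43)·log₂(21/43)]
  = 0.503143 + 0.503143 + 0.504951 = 1.51124 bits

Marginal of Y (column sums):
  P(Y=0) = 4/43 + 4/43 + 9/43 = 17/43
  P(Y=1) = 5/43 + 1/43 + 10/43 = 16/43
  P(Y=2) = 2/43 + 6/43 + 2/43 = 10/43
H(X|Y) = Σ_y P(y)·H(X|Y=y):
  Y=0: P(Y=0) = 17/43, P(X|Y=0) = (4/17, 4/17, 9/17) → H(X|Y=0) = 1.468091
  Y=1: P(Y=1) = 16/43, P(X|Y=1) = (5/16, 1/16, 5/8) → H(X|Y=1) = 1.198192
  Y=2: P(Y=2) = 10/43, P(X|Y=2) = (1/5, 3/5, 1/5) → H(X|Y=2) = 1.370951
H(X|Y) = (17/43)·1.468091 + (16/43)·1.198192 + (10/43)·1.370951 = 1.34507 bits

I(X;Y) = H(X) - H(X|Y) = 1.51124 - 1.34507 = 0.1662 bits

Cross-check via I(X;Y) = H(X) + H(Y) - H(X,Y): computing H(Y) from the column sums and H(X,Y) from the 9 cells in the same way gives H(Y) = 1.54938 bits and H(X,Y) = 2.89445 bits, so
I(X;Y) = 1.51124 + 1.54938 - 2.89445 = 0.1662 bits ✓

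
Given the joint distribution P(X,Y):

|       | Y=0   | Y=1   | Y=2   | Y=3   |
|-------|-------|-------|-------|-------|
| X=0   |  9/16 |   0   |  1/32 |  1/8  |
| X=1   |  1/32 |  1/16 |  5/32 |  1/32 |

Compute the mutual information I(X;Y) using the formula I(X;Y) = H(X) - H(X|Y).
0.4458 bits

I(X;Y) = H(X) - H(X|Y)

Marginal of X (row sums):
  P(X=0) = 9/16 + 0 + 1/32 + 1/8 = 23/32
  P(X=1) = 1/32 + 1/16 + 5/32 + 1/32 = 9/32
H(X) = -[(23/32)·log₂(23/32) + (9/32)·log₂(9/32)]
  = 0.3424 + 0.5147 = 0.8571 bits

Marginal of Y (column sums):
  P(Y=0) = 9/16 + 1/32 = 19/32
  P(Y=1) = 0 + 1/16 = 1/16
  P(Y=2) = 1/32 + 5/32 = 3/16
  P(Y=3) = 1/8 + 1/32 = 5/32
H(X|Y) = Σ_y P(y)·H(X|Y=y):
  Y=0: P(Y=0) = 19/32, P(X|Y=0) = (18/19, 1/19) → H(X|Y=0) = 0.2975
  Y=1: P(Y=1) = 1/16, P(X|Y=1) = (0, 1) → H(X|Y=1) = 0.0000
  Y=2: P(Y=2) = 3/16, P(X|Y=2) = (1/6, 5/6) → H(X|Y=2) = 0.6500
  Y=3: P(Y=3) = 5/32, P(X|Y=3) = (4/5, 1/5) → H(X|Y=3) = 0.7219
H(X|Y) = (19/32)·0.2975 + (1/16)·0.0000 + (3/16)·0.6500 + (5/32)·0.7219 = 0.4113 bits

I(X;Y) = H(X) - H(X|Y) = 0.8571 - 0.4113 = 0.4458 bits

Cross-check via I(X;Y) = H(X) + H(Y) - H(X,Y): computing H(Y) from the column sums and H(X,Y) from the 8 cells in the same way gives H(Y) = 1.5678 bits and H(X,Y) = 1.9791 bits, so
I(X;Y) = 0.8571 + 1.5678 - 1.9791 = 0.4458 bits ✓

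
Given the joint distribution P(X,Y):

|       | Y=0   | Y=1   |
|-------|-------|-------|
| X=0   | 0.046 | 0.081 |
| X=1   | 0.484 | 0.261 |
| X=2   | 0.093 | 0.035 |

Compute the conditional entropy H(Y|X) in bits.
0.9244 bits

H(Y|X) = H(X,Y) - H(X)

H(X,Y) = -Σ_{x,y} P(x,y) log₂ P(x,y). Per-cell terms -P(x,y)·log₂P(x,y):
  X=0: 0.2043, 0.2937
  X=1: 0.5067, 0.5058
  X=2: 0.3187, 0.1693
Sum of the 6 terms: H(X,Y) = 1.9985 bits

Marginal of X (row sums):
  P(X=0) = 0.046 + 0.081 = 0.127
  P(X=1) = 0.484 + 0.261 = 0.745
  P(X=2) = 0.093 + 0.035 = 0.128
H(X) = -[0.127·log₂(0.127) + 0.745·log₂(0.745) + 0.128·log₂(0.128)]
  = 0.3781 + 0.3164 + 0.3796 = 1.0741 bits

H(Y|X) = H(X,Y) - H(X) = 1.9985 - 1.0741 = 0.9244 bits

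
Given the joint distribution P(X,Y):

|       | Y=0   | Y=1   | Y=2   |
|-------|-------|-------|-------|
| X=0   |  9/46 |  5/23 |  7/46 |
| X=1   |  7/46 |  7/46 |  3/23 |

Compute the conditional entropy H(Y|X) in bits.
1.5747 bits

H(Y|X) = H(X,Y) - H(X)

H(X,Y) = -Σ_{x,y} P(x,y) log₂ P(x,y). Per-cell terms -P(x,y)·log₂P(x,y):
  X=0: 0.46049, 0.47862, 0.41334
  X=1: 0.41334, 0.41334, 0.38330
Sum of the 6 terms: H(X,Y) = 2.5624 bits

Marginal of X (row sums):
  P(X=0) = 9/46 + 5/23 + 7/46 = 13/23
  P(X=1) = 7/46 + 7/46 + 3/23 = 10/23
H(X) = -[(13/23)·log₂(13/23) + (10/23)·log₂(10/23)]
  = 0.46524 + 0.52245 = 0.9877 bits

H(Y|X) = H(X,Y) - H(X) = 2.5624 - 0.9877 = 1.5747 bits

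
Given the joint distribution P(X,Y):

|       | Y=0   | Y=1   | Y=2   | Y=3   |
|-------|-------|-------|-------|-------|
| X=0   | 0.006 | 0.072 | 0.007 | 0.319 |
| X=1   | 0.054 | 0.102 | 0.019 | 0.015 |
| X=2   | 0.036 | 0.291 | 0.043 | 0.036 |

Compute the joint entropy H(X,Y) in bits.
2.7151 bits

H(X,Y) = -Σ_{x,y} P(x,y) log₂ P(x,y). Per-cell terms -P(x,y)·log₂P(x,y):
  X=0: 0.0443, 0.2733, 0.0501, 0.5258
  X=1: 0.2274, 0.3359, 0.1086, 0.0909
  X=2: 0.1727, 0.5182, 0.1952, 0.1727
Sum of the 12 terms: H(X,Y) = 2.7151 bits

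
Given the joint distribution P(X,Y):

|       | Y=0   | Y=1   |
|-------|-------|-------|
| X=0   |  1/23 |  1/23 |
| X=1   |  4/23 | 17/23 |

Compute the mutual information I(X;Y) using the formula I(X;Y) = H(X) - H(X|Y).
0.0270 bits

I(X;Y) = H(X) - H(X|Y)

Marginal of X (row sums):
  P(X=0) = 1/23 + 1/23 = 2/23
  P(X=1) = 4/23 + 17/23 = 21/23
H(X) = -[(2/23)·log₂(2/23) + (21/23)·log₂(21/23)]
  = 0.3064 + 0.1198 = 0.4262 bits

Marginal of Y (column sums):
  P(Y=0) = 1/23 + 4/23 = 5/23
  P(Y=1) = 1/23 + 17/23 = 18/23
H(X|Y) = Σ_y P(y)·H(X|Y=y):
  Y=0: P(Y=0) = 5/23, P(X|Y=0) = (1/5, 4/5) → H(X|Y=0) = 0.7219
  Y=1: P(Y=1) = 18/23, P(X|Y=1) = (1/18, 17/18) → H(X|Y=1) = 0.3095
H(X|Y) = (5/23)·0.7219 + (18/23)·0.3095 = 0.3992 bits

I(X;Y) = H(X) - H(X|Y) = 0.4262 - 0.3992 = 0.0270 bits

Cross-check via I(X;Y) = H(X) + H(Y) - H(X,Y): computing H(Y) from the column sums and H(X,Y) from the 4 cells in the same way gives H(Y) = 0.7554 bits and H(X,Y) = 1.1546 bits, so
I(X;Y) = 0.4262 + 0.7554 - 1.1546 = 0.0270 bits ✓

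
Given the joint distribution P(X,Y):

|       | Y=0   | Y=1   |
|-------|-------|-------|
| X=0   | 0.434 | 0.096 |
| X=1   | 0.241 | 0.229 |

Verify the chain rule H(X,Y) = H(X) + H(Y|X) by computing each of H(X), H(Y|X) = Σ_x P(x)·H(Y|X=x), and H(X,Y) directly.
H(X) = 0.9974 bits, H(Y|X) = 0.8315 bits, H(X,Y) = 1.8289 bits

Marginal of X (row sums):
  P(X=0) = 0.434 + 0.096 = 0.530
  P(X=1) = 0.241 + 0.229 = 0.470
H(X) = -[0.530·log₂(0.530) + 0.470·log₂(0.470)]
  = 0.4854 + 0.5120 = 0.9974 bits

H(Y|X) = Σ_x P(x)·H(Y|X=x):
  X=0: P(X=0) = 0.530, P(Y|X=0) = (217/265, 48/265) → H(Y|X=0) = 0.6825
  X=1: P(X=1) = 0.470, P(Y|X=1) = (241/470, 229/470) → H(Y|X=1) = 0.9995
H(Y|X) = 0.530·0.6825 + 0.470·0.9995 = 0.8315 bits

H(X,Y) = -Σ_{x,y} P(x,y) log₂ P(x,y). Per-cell terms -P(x,y)·log₂P(x,y):
  X=0: 0.5226, 0.3246
  X=1: 0.4947, 0.4870
Sum of the 4 terms: H(X,Y) = 1.8289 bits

Chain rule check:
  H(X) + H(Y|X) = 0.9974 + 0.8315 = 1.8289 bits
  H(X,Y) = 1.8289 bits
✓ Chain rule verified.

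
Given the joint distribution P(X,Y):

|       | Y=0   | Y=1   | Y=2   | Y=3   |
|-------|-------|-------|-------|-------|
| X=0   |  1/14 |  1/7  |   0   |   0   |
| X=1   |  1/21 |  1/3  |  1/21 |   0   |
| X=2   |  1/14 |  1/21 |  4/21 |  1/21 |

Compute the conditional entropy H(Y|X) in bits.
1.2350 bits

H(Y|X) = H(X,Y) - H(X)

H(X,Y) = -Σ_{x,y} P(x,y) log₂ P(x,y). Per-cell terms -P(x,y)·log₂P(x,y):
  X=0: 0.27195, 0.40105, 0.00000, 0.00000
  X=1: 0.20916, 0.52832, 0.20916, 0.00000
  X=2: 0.27195, 0.20916, 0.45568, 0.20916
  (cells with P = 0 contribute 0)
Sum of the 12 terms: H(X,Y) = 2.7656 bits

Marginal of X (row sums):
  P(X=0) = 1/14 + 1/7 + 0 + 0 = 3/14
  P(X=1) = 1/21 + 1/3 + 1/21 + 0 = 3/7
  P(X=2) = 1/14 + 1/21 + 4/21 + 1/21 = 5/14
H(X) = -[(3/14)·log₂(3/14) + (3/7)·log₂(3/7) + (5/14)·log₂(5/14)]
  = 0.47623 + 0.52388 + 0.53051 = 1.5306 bits

H(Y|X) = H(X,Y) - H(X) = 2.7656 - 1.5306 = 1.2350 bits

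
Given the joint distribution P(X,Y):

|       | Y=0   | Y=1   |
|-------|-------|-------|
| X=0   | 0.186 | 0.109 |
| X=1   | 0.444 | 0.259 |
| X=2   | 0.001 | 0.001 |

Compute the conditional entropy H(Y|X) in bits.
0.9498 bits

H(Y|X) = H(X,Y) - H(X)

H(X,Y) = -Σ_{x,y} P(x,y) log₂ P(x,y). Per-cell terms -P(x,y)·log₂P(x,y):
  X=0: 0.45135, 0.34854
  X=1: 0.52009, 0.50478
  X=2: 0.00997, 0.00997
Sum of the 6 terms: H(X,Y) = 1.8447 bits

Marginal of X (row sums):
  P(X=0) = 0.186 + 0.109 = 0.295
  P(X=1) = 0.444 + 0.259 = 0.703
  P(X=2) = 0.001 + 0.001 = 0.002
H(X) = -[0.295·log₂(0.295) + 0.703·log₂(0.703) + 0.002·log₂(0.002)]
  = 0.51956 + 0.35741 + 0.01793 = 0.8949 bits

H(Y|X) = H(X,Y) - H(X) = 1.8447 - 0.8949 = 0.9498 bits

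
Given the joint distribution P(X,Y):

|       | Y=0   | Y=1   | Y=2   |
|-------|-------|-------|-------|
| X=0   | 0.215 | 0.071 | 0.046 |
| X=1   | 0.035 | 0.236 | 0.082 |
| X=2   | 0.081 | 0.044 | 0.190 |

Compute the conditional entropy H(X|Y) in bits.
1.2723 bits

H(X|Y) = H(X,Y) - H(Y)

H(X,Y) = -Σ_{x,y} P(x,y) log₂ P(x,y). Per-cell terms -P(x,y)·log₂P(x,y):
  X=0: 0.476782, 0.270939, 0.204342
  X=1: 0.169278, 0.491621, 0.295875
  X=2: 0.293701, 0.198280, 0.455226
Sum of the 9 terms: H(X,Y) = 2.85604 bits

Marginal of Y (column sums):
  P(Y=0) = 0.215 + 0.035 + 0.081 = 0.331
  P(Y=1) = 0.071 + 0.236 + 0.044 = 0.351
  P(Y=2) = 0.046 + 0.082 + 0.190 = 0.318
H(Y) = -[0.331·log₂(0.331) + 0.351·log₂(0.351) + 0.318·log₂(0.318)]
  = 0.527977 + 0.530170 + 0.525623 = 1.58377 bits

H(X|Y) = H(X,Y) - H(Y) = 2.85604 - 1.58377 = 1.2723 bits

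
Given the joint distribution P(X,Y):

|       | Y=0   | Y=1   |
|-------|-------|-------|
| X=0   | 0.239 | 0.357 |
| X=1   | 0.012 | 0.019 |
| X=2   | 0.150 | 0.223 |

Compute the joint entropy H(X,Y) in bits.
2.1025 bits

H(X,Y) = -Σ_{x,y} P(x,y) log₂ P(x,y). Per-cell terms -P(x,y)·log₂P(x,y):
  X=0: 0.4935, 0.5305
  X=1: 0.0766, 0.1086
  X=2: 0.4105, 0.4828
Sum of the 6 terms: H(X,Y) = 2.1025 bits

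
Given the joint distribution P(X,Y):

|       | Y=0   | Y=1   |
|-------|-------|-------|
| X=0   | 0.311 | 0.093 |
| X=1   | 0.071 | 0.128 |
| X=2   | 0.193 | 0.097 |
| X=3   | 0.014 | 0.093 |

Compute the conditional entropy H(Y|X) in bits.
0.8280 bits

H(Y|X) = H(X,Y) - H(X)

H(X,Y) = -Σ_{x,y} P(x,y) log₂ P(x,y). Per-cell terms -P(x,y)·log₂P(x,y):
  X=0: 0.5240, 0.3187
  X=1: 0.2709, 0.3796
  X=2: 0.4581, 0.3265
  X=3: 0.0862, 0.3187
Sum of the 8 terms: H(X,Y) = 2.6827 bits

Marginal of X (row sums):
  P(X=0) = 0.311 + 0.093 = 0.404
  P(X=1) = 0.071 + 0.128 = 0.199
  P(X=2) = 0.193 + 0.097 = 0.290
  P(X=3) = 0.014 + 0.093 = 0.107
H(X) = -[0.404·log₂(0.404) + 0.199·log₂(0.199) + 0.290·log₂(0.290) + 0.107·log₂(0.107)]
  = 0.5283 + 0.4635 + 0.5179 + 0.3450 = 1.8547 bits

H(Y|X) = H(X,Y) - H(X) = 2.6827 - 1.8547 = 0.8280 bits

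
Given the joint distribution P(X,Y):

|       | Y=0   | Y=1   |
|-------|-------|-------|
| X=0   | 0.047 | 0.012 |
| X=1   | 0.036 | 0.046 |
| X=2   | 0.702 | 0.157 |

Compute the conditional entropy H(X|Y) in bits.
0.6877 bits

H(X|Y) = H(X,Y) - H(Y)

H(X,Y) = -Σ_{x,y} P(x,y) log₂ P(x,y). Per-cell terms -P(x,y)·log₂P(x,y):
  X=0: 0.2073, 0.0766
  X=1: 0.1727, 0.2043
  X=2: 0.3583, 0.4194
Sum of the 6 terms: H(X,Y) = 1.4386 bits

Marginal of Y (column sums):
  P(Y=0) = 0.047 + 0.036 + 0.702 = 0.785
  P(Y=1) = 0.012 + 0.046 + 0.157 = 0.215
H(Y) = -[0.785·log₂(0.785) + 0.215·log₂(0.215)]
  = 0.2741 + 0.4768 = 0.7509 bits

H(X|Y) = H(X,Y) - H(Y) = 1.4386 - 0.7509 = 0.6877 bits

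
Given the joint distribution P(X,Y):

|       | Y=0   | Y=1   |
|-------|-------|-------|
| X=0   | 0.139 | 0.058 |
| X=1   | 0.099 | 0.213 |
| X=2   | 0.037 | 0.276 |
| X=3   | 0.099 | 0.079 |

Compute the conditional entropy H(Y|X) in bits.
0.7939 bits

H(Y|X) = H(X,Y) - H(X)

H(X,Y) = -Σ_{x,y} P(x,y) log₂ P(x,y). Per-cell terms -P(x,y)·log₂P(x,y):
  X=0: 0.39571, 0.23825
  X=1: 0.33031, 0.47522
  X=2: 0.17598, 0.51260
  X=3: 0.33031, 0.28930
Sum of the 8 terms: H(X,Y) = 2.74768 bits

Marginal of X (row sums):
  P(X=0) = 0.139 + 0.058 = 0.197
  P(X=1) = 0.099 + 0.213 = 0.312
  P(X=2) = 0.037 + 0.276 = 0.313
  P(X=3) = 0.099 + 0.079 = 0.178
H(X) = -[0.197·log₂(0.197) + 0.312·log₂(0.312) + 0.313·log₂(0.313) + 0.178·log₂(0.178)]
  = 0.46172 + 0.52428 + 0.52451 + 0.44323 = 1.95374 bits

H(Y|X) = H(X,Y) - H(X) = 2.74768 - 1.95374 = 0.7939 bits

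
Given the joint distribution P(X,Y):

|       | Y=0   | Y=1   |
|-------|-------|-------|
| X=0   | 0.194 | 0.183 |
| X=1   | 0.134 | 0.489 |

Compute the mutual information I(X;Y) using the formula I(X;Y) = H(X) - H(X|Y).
0.0682 bits

I(X;Y) = H(X) - H(X|Y)

Marginal of X (row sums):
  P(X=0) = 0.194 + 0.183 = 0.377
  P(X=1) = 0.134 + 0.489 = 0.623
H(X) = -[0.377·log₂(0.377) + 0.623·log₂(0.623)]
  = 0.5306 + 0.4253 = 0.9559 bits

Marginal of Y (column sums):
  P(Y=0) = 0.194 + 0.134 = 0.328
  P(Y=1) = 0.183 + 0.489 = 0.672
H(X|Y) = Σ_y P(y)·H(X|Y=y):
  Y=0: P(Y=0) = 0.328, P(X|Y=0) = (97/164, 67/164) → H(X|Y=0) = 0.9757
  Y=1: P(Y=1) = 0.672, P(X|Y=1) = (61/224, 163/224) → H(X|Y=1) = 0.8448
H(X|Y) = 0.328·0.9757 + 0.672·0.8448 = 0.8877 bits

I(X;Y) = H(X) - H(X|Y) = 0.9559 - 0.8877 = 0.0682 bits

Cross-check via I(X;Y) = H(X) + H(Y) - H(X,Y): computing H(Y) from the column sums and H(X,Y) from the 4 cells in the same way gives H(Y) = 0.9129 bits and H(X,Y) = 1.8006 bits, so
I(X;Y) = 0.9559 + 0.9129 - 1.8006 = 0.0682 bits ✓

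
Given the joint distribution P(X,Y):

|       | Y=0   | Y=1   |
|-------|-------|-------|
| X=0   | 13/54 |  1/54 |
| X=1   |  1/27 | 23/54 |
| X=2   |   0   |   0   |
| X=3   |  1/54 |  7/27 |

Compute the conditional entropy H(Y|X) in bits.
0.3806 bits

H(Y|X) = H(X,Y) - H(X)

H(X,Y) = -Σ_{x,y} P(x,y) log₂ P(x,y). Per-cell terms -P(x,y)·log₂P(x,y):
  X=0: 0.49459, 0.10657
  X=1: 0.17611, 0.52445
  X=2: 0.00000, 0.00000
  X=3: 0.10657, 0.50492
  (cells with P = 0 contribute 0)
Sum of the 8 terms: H(X,Y) = 1.9132 bits

Marginal of X (row sums):
  P(X=0) = 13/54 + 1/54 = 7/27
  P(X=1) = 1/27 + 23/54 = 25/54
  P(X=2) = 0 + 0 = 0
  P(X=3) = 1/54 + 7/27 = 5/18
H(X) = -[(7/27)·log₂(7/27) + (25/54)·log₂(25/54) + (5/18)·log₂(5/18)]   (outcomes with P = 0 contribute 0)
  = 0.50492 + 0.51437 + 0.51333 = 1.5326 bits

H(Y|X) = H(X,Y) - H(X) = 1.9132 - 1.5326 = 0.3806 bits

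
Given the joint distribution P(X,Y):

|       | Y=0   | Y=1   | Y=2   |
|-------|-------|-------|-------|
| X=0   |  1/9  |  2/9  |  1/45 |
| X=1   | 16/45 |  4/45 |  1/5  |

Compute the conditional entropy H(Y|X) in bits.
1.3227 bits

H(Y|X) = H(X,Y) - H(X)

H(X,Y) = -Σ_{x,y} P(x,y) log₂ P(x,y). Per-cell terms -P(x,y)·log₂P(x,y):
  X=0: 0.352214, 0.482206, 0.122041
  X=1: 0.530437, 0.310387, 0.464386
Sum of the 6 terms: H(X,Y) = 2.26167 bits

Marginal of X (row sums):
  P(X=0) = 1/9 + 2/9 + 1/45 = 16/45
  P(X=1) = 16/45 + 4/45 + 1/5 = 29/45
H(X) = -[(16/45)·log₂(16/45) + (29/45)·log₂(29/45)]
  = 0.530437 + 0.408495 = 0.93893 bits

H(Y|X) = H(X,Y) - H(X) = 2.26167 - 0.93893 = 1.3227 bits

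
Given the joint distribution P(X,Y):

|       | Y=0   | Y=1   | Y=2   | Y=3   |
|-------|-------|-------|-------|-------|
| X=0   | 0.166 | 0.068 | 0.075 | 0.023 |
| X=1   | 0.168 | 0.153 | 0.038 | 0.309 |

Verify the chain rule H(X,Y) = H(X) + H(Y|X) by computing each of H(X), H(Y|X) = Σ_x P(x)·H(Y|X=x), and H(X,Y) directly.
H(X) = 0.9170 bits, H(Y|X) = 1.7318 bits, H(X,Y) = 2.6488 bits

Marginal of X (row sums):
  P(X=0) = 0.166 + 0.068 + 0.075 + 0.023 = 0.332
  P(X=1) = 0.168 + 0.153 + 0.038 + 0.309 = 0.668
H(X) = -[0.332·log₂(0.332) + 0.668·log₂(0.668)]
  = 0.52813 + 0.38883 = 0.9170 bits

H(Y|X) = Σ_x P(x)·H(Y|X=x):
  X=0: P(X=0) = 0.332, P(Y|X=0) = (1/2, 17/83, 75/332, 23/332) → H(Y|X=0) = 1.72020
  X=1: P(X=1) = 0.668, P(Y|X=1) = (42/167, 153/668, 19/334, 309/668) → H(Y|X=1) = 1.73761
H(Y|X) = 0.332·1.72020 + 0.668·1.73761 = 1.7318 bits

H(X,Y) = -Σ_{x,y} P(x,y) log₂ P(x,y). Per-cell terms -P(x,y)·log₂P(x,y):
  X=0: 0.43006, 0.26373, 0.28027, 0.12517
  X=1: 0.43234, 0.41438, 0.17928, 0.52355
Sum of the 8 terms: H(X,Y) = 2.6488 bits

Chain rule check:
  H(X) + H(Y|X) = 0.9170 + 1.7318 = 2.6488 bits
  H(X,Y) = 2.6488 bits
✓ Chain rule verified.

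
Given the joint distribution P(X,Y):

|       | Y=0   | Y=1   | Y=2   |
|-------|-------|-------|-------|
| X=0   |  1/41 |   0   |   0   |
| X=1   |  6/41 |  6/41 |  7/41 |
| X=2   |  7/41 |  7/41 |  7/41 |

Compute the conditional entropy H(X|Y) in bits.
1.0997 bits

H(X|Y) = H(X,Y) - H(Y)

H(X,Y) = -Σ_{x,y} P(x,y) log₂ P(x,y). Per-cell terms -P(x,y)·log₂P(x,y):
  X=0: 0.130672, 0.000000, 0.000000
  X=1: 0.405745, 0.405745, 0.435400
  X=2: 0.435400, 0.435400, 0.435400
  (cells with P = 0 contribute 0)
Sum of the 9 terms: H(X,Y) = 2.68376 bits

Marginal of Y (column sums):
  P(Y=0) = 1/41 + 6/41 + 7/41 = 14/41
  P(Y=1) = 0 + 6/41 + 7/41 = 13/41
  P(Y=2) = 0 + 7/41 + 7/41 = 14/41
H(Y) = -[(14/41)·log₂(14/41) + (13/41)·log₂(13/41) + (14/41)·log₂(14/41)]
  = 0.529336 + 0.525426 + 0.529336 = 1.58410 bits

H(X|Y) = H(X,Y) - H(Y) = 2.68376 - 1.58410 = 1.0997 bits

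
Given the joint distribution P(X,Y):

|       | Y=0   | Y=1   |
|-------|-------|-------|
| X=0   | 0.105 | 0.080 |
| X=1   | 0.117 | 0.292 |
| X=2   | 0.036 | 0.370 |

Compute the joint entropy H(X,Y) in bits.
2.2170 bits

H(X,Y) = -Σ_{x,y} P(x,y) log₂ P(x,y). Per-cell terms -P(x,y)·log₂P(x,y):
  X=0: 0.34141, 0.29151
  X=1: 0.36216, 0.51858
  X=2: 0.17265, 0.53073
Sum of the 6 terms: H(X,Y) = 2.2170 bits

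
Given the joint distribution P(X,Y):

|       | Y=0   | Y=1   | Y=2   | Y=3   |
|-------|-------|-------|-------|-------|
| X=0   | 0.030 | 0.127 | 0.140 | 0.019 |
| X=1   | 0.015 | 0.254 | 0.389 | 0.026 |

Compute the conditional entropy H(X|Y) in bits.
0.8764 bits

H(X|Y) = H(X,Y) - H(Y)

H(X,Y) = -Σ_{x,y} P(x,y) log₂ P(x,y). Per-cell terms -P(x,y)·log₂P(x,y):
  X=0: 0.15177, 0.37809, 0.39711, 0.10864
  X=1: 0.09088, 0.50218, 0.52988, 0.13690
Sum of the 8 terms: H(X,Y) = 2.29545 bits

Marginal of Y (column sums):
  P(Y=0) = 0.030 + 0.015 = 0.045
  P(Y=1) = 0.127 + 0.254 = 0.381
  P(Y=2) = 0.140 + 0.389 = 0.529
  P(Y=3) = 0.019 + 0.026 = 0.045
H(Y) = -[0.045·log₂(0.045) + 0.381·log₂(0.381) + 0.529·log₂(0.529) + 0.045·log₂(0.045)]
  = 0.20133 + 0.53040 + 0.48597 + 0.20133 = 1.41903 bits

H(X|Y) = H(X,Y) - H(Y) = 2.29545 - 1.41903 = 0.8764 bits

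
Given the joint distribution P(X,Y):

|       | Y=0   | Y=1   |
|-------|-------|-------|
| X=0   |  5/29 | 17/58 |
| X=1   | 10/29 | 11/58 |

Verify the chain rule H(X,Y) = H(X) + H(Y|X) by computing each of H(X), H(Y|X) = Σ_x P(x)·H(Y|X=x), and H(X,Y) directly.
H(X) = 0.9966 bits, H(Y|X) = 0.9442 bits, H(X,Y) = 1.9408 bits

Marginal of X (row sums):
  P(X=0) = 5/29 + 17/58 = 27/58
  P(X=1) = 10/29 + 11/58 = 31/58
H(X) = -[(27/58)·log₂(27/58) + (31/58)·log₂(31/58)]
  = 0.5135 + 0.4831 = 0.9966 bits

H(Y|X) = Σ_x P(x)·H(Y|X=x):
  X=0: P(X=0) = 27/58, P(Y|X=0) = (10/27, 17/27) → H(Y|X=0) = 0.9510
  X=1: P(X=1) = 31/58, P(Y|X=1) = (20/31, 11/31) → H(Y|X=1) = 0.9383
H(Y|X) = (27/58)·0.9510 + (31/58)·0.9383 = 0.9442 bits

H(X,Y) = -Σ_{x,y} P(x,y) log₂ P(x,y). Per-cell terms -P(x,y)·log₂P(x,y):
  X=0: 0.4373, 0.5189
  X=1: 0.5297, 0.4549
Sum of the 4 terms: H(X,Y) = 1.9408 bits

Chain rule check:
  H(X) + H(Y|X) = 0.9966 + 0.9442 = 1.9408 bits
  H(X,Y) = 1.9408 bits
✓ Chain rule verified.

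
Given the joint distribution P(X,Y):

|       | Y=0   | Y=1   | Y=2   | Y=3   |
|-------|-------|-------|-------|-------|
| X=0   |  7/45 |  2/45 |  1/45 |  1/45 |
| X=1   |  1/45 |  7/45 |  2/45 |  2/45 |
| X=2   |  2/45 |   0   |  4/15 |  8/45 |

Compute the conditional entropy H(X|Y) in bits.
0.9796 bits

H(X|Y) = H(X,Y) - H(Y)

H(X,Y) = -Σ_{x,y} P(x,y) log₂ P(x,y). Per-cell terms -P(x,y)·log₂P(x,y):
  X=0: 0.417589, 0.199638, 0.122041, 0.122041
  X=1: 0.122041, 0.417589, 0.199638, 0.199638
  X=2: 0.199638, 0.000000, 0.508504, 0.442996
  (cells with P = 0 contribute 0)
Sum of the 12 terms: H(X,Y) = 2.95135 bits

Marginal of Y (column sums):
  P(Y=0) = 7/45 + 1/45 + 2/45 = 2/9
  P(Y=1) = 2/45 + 7/45 + 0 = 1/5
  P(Y=2) = 1/45 + 2/45 + 4/15 = 1/3
  P(Y=3) = 1/45 + 2/45 + 8/45 = 11/45
H(Y) = -[(2/9)·log₂(2/9) + (1/5)·log₂(1/5) + (1/3)·log₂(1/3) + (11/45)·log₂(11/45)]
  = 0.482206 + 0.464386 + 0.528321 + 0.496814 = 1.97173 bits

H(X|Y) = H(X,Y) - H(Y) = 2.95135 - 1.97173 = 0.9796 bits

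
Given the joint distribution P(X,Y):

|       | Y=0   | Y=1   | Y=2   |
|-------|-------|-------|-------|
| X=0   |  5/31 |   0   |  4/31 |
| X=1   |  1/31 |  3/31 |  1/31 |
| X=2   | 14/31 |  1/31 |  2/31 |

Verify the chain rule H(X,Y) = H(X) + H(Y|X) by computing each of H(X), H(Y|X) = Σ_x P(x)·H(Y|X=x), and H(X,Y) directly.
H(X) = 1.4179 bits, H(Y|X) = 0.9664 bits, H(X,Y) = 2.3843 bits

Marginal of X (row sums):
  P(X=0) = 5/31 + 0 + 4/31 = 9/31
  P(X=1) = 1/31 + 3/31 + 1/31 = 5/31
  P(X=2) = 14/31 + 1/31 + 2/31 = 17/31
H(X) = -[(9/31)·log₂(9/31) + (5/31)·log₂(5/31) + (17/31)·log₂(17/31)]
  = 0.5180 + 0.4246 + 0.4753 = 1.4179 bits

H(Y|X) = Σ_x P(x)·H(Y|X=x):
  X=0: P(X=0) = 9/31, P(Y|X=0) = (5/9, 0, 4/9) → H(Y|X=0) = 0.9911
  X=1: P(X=1) = 5/31, P(Y|X=1) = (1/5, 3/5, 1/5) → H(Y|X=1) = 1.3710
  X=2: P(X=2) = 17/31, P(Y|X=2) = (14/17, 1/17, 2/17) → H(Y|X=2) = 0.8343
H(Y|X) = (9/31)·0.9911 + (5/31)·1.3710 + (17/31)·0.8343 = 0.9664 bits

H(X,Y) = -Σ_{x,y} P(x,y) log₂ P(x,y). Per-cell terms -P(x,y)·log₂P(x,y):
  X=0: 0.4246, 0.0000, 0.3812
  X=1: 0.1598, 0.3261, 0.1598
  X=2: 0.5179, 0.1598, 0.2551
  (cells with P = 0 contribute 0)
Sum of the 9 terms: H(X,Y) = 2.3843 bits

Chain rule check:
  H(X) + H(Y|X) = 1.4179 + 0.9664 = 2.3843 bits
  H(X,Y) = 2.3843 bits
✓ Chain rule verified.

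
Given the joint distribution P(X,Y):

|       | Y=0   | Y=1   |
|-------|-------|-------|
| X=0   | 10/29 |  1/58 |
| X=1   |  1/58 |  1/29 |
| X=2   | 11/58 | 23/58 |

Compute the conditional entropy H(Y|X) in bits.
0.6799 bits

H(Y|X) = H(X,Y) - H(X)

H(X,Y) = -Σ_{x,y} P(x,y) log₂ P(x,y). Per-cell terms -P(x,y)·log₂P(x,y):
  X=0: 0.5297, 0.1010
  X=1: 0.1010, 0.1675
  X=2: 0.4549, 0.5292
Sum of the 6 terms: H(X,Y) = 1.8833 bits

Marginal of X (row sums):
  P(X=0) = 10/29 + 1/58 = 21/58
  P(X=1) = 1/58 + 1/29 = 3/58
  P(X=2) = 11/58 + 23/58 = 17/29
H(X) = -[(21/58)·log₂(21/58) + (3/58)·log₂(3/58) + (17/29)·log₂(17/29)]
  = 0.5307 + 0.2210 + 0.4517 = 1.2034 bits

H(Y|X) = H(X,Y) - H(X) = 1.8833 - 1.2034 = 0.6799 bits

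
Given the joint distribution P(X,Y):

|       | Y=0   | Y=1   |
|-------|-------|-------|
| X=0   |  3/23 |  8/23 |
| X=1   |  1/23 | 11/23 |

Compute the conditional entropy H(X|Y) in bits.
0.9523 bits

H(X|Y) = H(X,Y) - H(Y)

H(X,Y) = -Σ_{x,y} P(x,y) log₂ P(x,y). Per-cell terms -P(x,y)·log₂P(x,y):
  X=0: 0.38330, 0.52993
  X=1: 0.19668, 0.50893
Sum of the 4 terms: H(X,Y) = 1.61884 bits

Marginal of Y (column sums):
  P(Y=0) = 3/23 + 1/23 = 4/23
  P(Y=1) = 8/23 + 11/23 = 19/23
H(Y) = -[(4/23)·log₂(4/23) + (19/23)·log₂(19/23)]
  = 0.43888 + 0.22770 = 0.66658 bits

H(X|Y) = H(X,Y) - H(Y) = 1.61884 - 0.66658 = 0.9523 bits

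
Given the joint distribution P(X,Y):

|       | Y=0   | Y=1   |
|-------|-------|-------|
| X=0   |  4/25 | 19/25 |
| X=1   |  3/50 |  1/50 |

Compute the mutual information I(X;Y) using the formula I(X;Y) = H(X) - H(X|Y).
0.0820 bits

I(X;Y) = H(X) - H(X|Y)

Marginal of X (row sums):
  P(X=0) = 4/25 + 19/25 = 23/25
  P(X=1) = 3/50 + 1/50 = 2/25
H(X) = -[(23/25)·log₂(23/25) + (2/25)·log₂(2/25)]
  = 0.11067 + 0.29151 = 0.40218 bits

Marginal of Y (column sums):
  P(Y=0) = 4/25 + 3/50 = 11/50
  P(Y=1) = 19/25 + 1/50 = 39/50
H(X|Y) = Σ_y P(y)·H(X|Y=y):
  Y=0: P(Y=0) = 11/50, P(X|Y=0) = (8/11, 3/11) → H(X|Y=0) = 0.84535
  Y=1: P(Y=1) = 39/50, P(X|Y=1) = (38/39, 1/39) → H(X|Y=1) = 0.17204
H(X|Y) = (11/50)·0.84535 + (39/50)·0.17204 = 0.32017 bits

I(X;Y) = H(X) - H(X|Y) = 0.40218 - 0.32017 = 0.0820 bits

Cross-check via I(X;Y) = H(X) + H(Y) - H(X,Y): computing H(Y) from the column sums and H(X,Y) from the 4 cells in the same way gives H(Y) = 0.76017 bits and H(X,Y) = 1.08033 bits, so
I(X;Y) = 0.40218 + 0.76017 - 1.08033 = 0.0820 bits ✓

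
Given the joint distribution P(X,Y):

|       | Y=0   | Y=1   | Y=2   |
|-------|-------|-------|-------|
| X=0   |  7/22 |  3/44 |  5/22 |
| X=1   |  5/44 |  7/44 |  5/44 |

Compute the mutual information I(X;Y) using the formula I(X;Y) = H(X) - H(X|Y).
0.0900 bits

I(X;Y) = H(X) - H(X|Y)

Marginal of X (row sums):
  P(X=0) = 7/22 + 3/44 + 5/22 = 27/44
  P(X=1) = 5/44 + 7/44 + 5/44 = 17/44
H(X) = -[(27/44)·log₂(27/44) + (17/44)·log₂(17/44)]
  = 0.4323 + 0.5301 = 0.9624 bits

Marginal of Y (column sums):
  P(Y=0) = 7/22 + 5/44 = 19/44
  P(Y=1) = 3/44 + 7/44 = 5/22
  P(Y=2) = 5/22 + 5/44 = 15/44
H(X|Y) = Σ_y P(y)·H(X|Y=y):
  Y=0: P(Y=0) = 19/44, P(X|Y=0) = (14/19, 5/19) → H(X|Y=0) = 0.8315
  Y=1: P(Y=1) = 5/22, P(X|Y=1) = (3/10, 7/10) → H(X|Y=1) = 0.8813
  Y=2: P(Y=2) = 15/44, P(X|Y=2) = (2/3, 1/3) → H(X|Y=2) = 0.9183
H(X|Y) = (19/44)·0.8315 + (5/22)·0.8813 + (15/44)·0.9183 = 0.8724 bits

I(X;Y) = H(X) - H(X|Y) = 0.9624 - 0.8724 = 0.0900 bits

Cross-check via I(X;Y) = H(X) + H(Y) - H(X,Y): computing H(Y) from the column sums and H(X,Y) from the 6 cells in the same way gives H(Y) = 1.5382 bits and H(X,Y) = 2.4106 bits, so
I(X;Y) = 0.9624 + 1.5382 - 2.4106 = 0.0900 bits ✓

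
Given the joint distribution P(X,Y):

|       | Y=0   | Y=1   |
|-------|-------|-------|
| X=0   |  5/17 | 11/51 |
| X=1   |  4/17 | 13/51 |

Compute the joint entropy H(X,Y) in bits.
1.9904 bits

H(X,Y) = -Σ_{x,y} P(x,y) log₂ P(x,y). Per-cell terms -P(x,y)·log₂P(x,y):
  X=0: 0.51927, 0.47731
  X=1: 0.49117, 0.50266
Sum of the 4 terms: H(X,Y) = 1.9904 bits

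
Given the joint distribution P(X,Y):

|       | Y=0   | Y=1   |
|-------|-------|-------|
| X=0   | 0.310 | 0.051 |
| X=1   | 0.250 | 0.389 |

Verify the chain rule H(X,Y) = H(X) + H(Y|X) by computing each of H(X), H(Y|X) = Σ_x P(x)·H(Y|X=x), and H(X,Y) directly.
H(X) = 0.9435 bits, H(Y|X) = 0.8291 bits, H(X,Y) = 1.7726 bits

Marginal of X (row sums):
  P(X=0) = 0.310 + 0.051 = 0.361
  P(X=1) = 0.250 + 0.389 = 0.639
H(X) = -[0.361·log₂(0.361) + 0.639·log₂(0.639)]
  = 0.53064 + 0.41287 = 0.9435 bits

H(Y|X) = Σ_x P(x)·H(Y|X=x):
  X=0: P(X=0) = 0.361, P(Y|X=0) = (310/361, 51/361) → H(Y|X=0) = 0.58757
  X=1: P(X=1) = 0.639, P(Y|X=1) = (250/639, 389/639) → H(Y|X=1) = 0.96559
H(Y|X) = 0.361·0.58757 + 0.639·0.96559 = 0.8291 bits

H(X,Y) = -Σ_{x,y} P(x,y) log₂ P(x,y). Per-cell terms -P(x,y)·log₂P(x,y):
  X=0: 0.52379, 0.21896
  X=1: 0.50000, 0.52988
Sum of the 4 terms: H(X,Y) = 1.7726 bits

Chain rule check:
  H(X) + H(Y|X) = 0.9435 + 0.8291 = 1.7726 bits
  H(X,Y) = 1.7726 bits
✓ Chain rule verified.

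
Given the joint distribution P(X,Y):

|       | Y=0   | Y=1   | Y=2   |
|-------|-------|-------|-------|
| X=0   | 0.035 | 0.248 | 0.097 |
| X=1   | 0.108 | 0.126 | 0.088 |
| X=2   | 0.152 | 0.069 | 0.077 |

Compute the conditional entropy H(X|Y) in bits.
1.4444 bits

H(X|Y) = H(X,Y) - H(Y)

H(X,Y) = -Σ_{x,y} P(x,y) log₂ P(x,y). Per-cell terms -P(x,y)·log₂P(x,y):
  X=0: 0.16928, 0.49887, 0.32649
  X=1: 0.34678, 0.37655, 0.30856
  X=2: 0.41311, 0.26615, 0.28482
Sum of the 9 terms: H(X,Y) = 2.9906 bits

Marginal of Y (column sums):
  P(Y=0) = 0.035 + 0.108 + 0.152 = 0.295
  P(Y=1) = 0.248 + 0.126 + 0.069 = 0.443
  P(Y=2) = 0.097 + 0.088 + 0.077 = 0.262
H(Y) = -[0.295·log₂(0.295) + 0.443·log₂(0.443) + 0.262·log₂(0.262)]
  = 0.51956 + 0.52036 + 0.50628 = 1.5462 bits

H(X|Y) = H(X,Y) - H(Y) = 2.9906 - 1.5462 = 1.4444 bits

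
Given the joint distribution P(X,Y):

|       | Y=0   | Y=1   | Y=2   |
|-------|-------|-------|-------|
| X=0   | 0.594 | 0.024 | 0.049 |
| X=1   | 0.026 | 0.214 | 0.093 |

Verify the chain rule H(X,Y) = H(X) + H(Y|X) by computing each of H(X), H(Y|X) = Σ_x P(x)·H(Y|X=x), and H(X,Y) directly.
H(X) = 0.9180 bits, H(Y|X) = 0.8023 bits, H(X,Y) = 1.7203 bits

Marginal of X (row sums):
  P(X=0) = 0.594 + 0.024 + 0.049 = 0.667
  P(X=1) = 0.026 + 0.214 + 0.093 = 0.333
H(X) = -[0.667·log₂(0.667) + 0.333·log₂(0.333)]
  = 0.3897 + 0.5283 = 0.9180 bits

H(Y|X) = Σ_x P(x)·H(Y|X=x):
  X=0: P(X=0) = 0.667, P(Y|X=0) = (594/667, 24/667, 49/667) → H(Y|X=0) = 0.5982
  X=1: P(X=1) = 0.333, P(Y|X=1) = (26/333, 214/333, 31/111) → H(Y|X=1) = 1.2111
H(Y|X) = 0.667·0.5982 + 0.333·1.2111 = 0.8023 bits

H(X,Y) = -Σ_{x,y} P(x,y) log₂ P(x,y). Per-cell terms -P(x,y)·log₂P(x,y):
  X=0: 0.4464, 0.1291, 0.2132
  X=1: 0.1369, 0.4760, 0.3187
Sum of the 6 terms: H(X,Y) = 1.7203 bits

Chain rule check:
  H(X) + H(Y|X) = 0.9180 + 0.8023 = 1.7203 bits
  H(X,Y) = 1.7203 bits
✓ Chain rule verified.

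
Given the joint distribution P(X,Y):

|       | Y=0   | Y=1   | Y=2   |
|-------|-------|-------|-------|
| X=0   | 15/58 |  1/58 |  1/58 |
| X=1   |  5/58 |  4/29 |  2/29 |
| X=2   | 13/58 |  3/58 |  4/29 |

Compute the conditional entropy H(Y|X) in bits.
1.2058 bits

H(Y|X) = H(X,Y) - H(X)

H(X,Y) = -Σ_{x,y} P(x,y) log₂ P(x,y). Per-cell terms -P(x,y)·log₂P(x,y):
  X=0: 0.504592, 0.101000, 0.101000
  X=1: 0.304832, 0.394204, 0.266068
  X=2: 0.483587, 0.221018, 0.394204
Sum of the 9 terms: H(X,Y) = 2.770505 bits

Marginal of X (row sums):
  P(X=0) = 15/58 + 1/58 + 1/58 = 17/58
  P(X=1) = 5/58 + 4/29 + 2/29 = 17/58
  P(X=2) = 13/58 + 3/58 + 4/29 = 12/29
H(X) = -[(17/58)·log₂(17/58) + (17/58)·log₂(17/58) + (12/29)·log₂(12/29)]
  = 0.518945 + 0.518945 + 0.526766 = 1.564656 bits

H(Y|X) = H(X,Y) - H(X) = 2.770505 - 1.564656 = 1.2058 bits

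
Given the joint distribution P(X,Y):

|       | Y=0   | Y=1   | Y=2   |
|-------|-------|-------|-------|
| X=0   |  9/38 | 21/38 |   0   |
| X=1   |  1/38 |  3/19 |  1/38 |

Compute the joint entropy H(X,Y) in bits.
1.6617 bits

H(X,Y) = -Σ_{x,y} P(x,y) log₂ P(x,y). Per-cell terms -P(x,y)·log₂P(x,y):
  X=0: 0.4922, 0.4728, 0.0000
  X=1: 0.1381, 0.4205, 0.1381
  (cells with P = 0 contribute 0)
Sum of the 6 terms: H(X,Y) = 1.6617 bits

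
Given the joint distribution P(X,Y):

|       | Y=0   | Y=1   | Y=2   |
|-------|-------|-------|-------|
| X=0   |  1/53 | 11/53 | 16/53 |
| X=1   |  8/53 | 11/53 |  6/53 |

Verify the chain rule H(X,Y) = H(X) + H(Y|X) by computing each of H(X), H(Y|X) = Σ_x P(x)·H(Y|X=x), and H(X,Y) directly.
H(X) = 0.9977 bits, H(Y|X) = 1.3412 bits, H(X,Y) = 2.3389 bits

Marginal of X (row sums):
  P(X=0) = 1/53 + 11/53 + 16/53 = 28/53
  P(X=1) = 8/53 + 11/53 + 6/53 = 25/53
H(X) = -[(28/53)·log₂(28/53) + (25/53)·log₂(25/53)]
  = 0.4863 + 0.5114 = 0.9977 bits

H(Y|X) = Σ_x P(x)·H(Y|X=x):
  X=0: P(X=0) = 28/53, P(Y|X=0) = (1/28, 11/28, 4/7) → H(Y|X=0) = 1.1626
  X=1: P(X=1) = 25/53, P(Y|X=1) = (8/25, 11/25, 6/25) → H(Y|X=1) = 1.5413
H(Y|X) = (28/53)·1.1626 + (25/53)·1.5413 = 1.3412 bits

H(X,Y) = -Σ_{x,y} P(x,y) log₂ P(x,y). Per-cell terms -P(x,y)·log₂P(x,y):
  X=0: 0.1081, 0.4708, 0.5216
  X=1: 0.4118, 0.4708, 0.3558
Sum of the 6 terms: H(X,Y) = 2.3389 bits

Chain rule check:
  H(X) + H(Y|X) = 0.9977 + 1.3412 = 2.3389 bits
  H(X,Y) = 2.3389 bits
✓ Chain rule verified.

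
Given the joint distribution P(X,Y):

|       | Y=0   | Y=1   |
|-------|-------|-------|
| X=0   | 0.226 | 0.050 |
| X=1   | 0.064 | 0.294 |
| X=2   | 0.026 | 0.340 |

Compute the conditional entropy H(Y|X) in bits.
0.5662 bits

H(Y|X) = H(X,Y) - H(X)

H(X,Y) = -Σ_{x,y} P(x,y) log₂ P(x,y). Per-cell terms -P(x,y)·log₂P(x,y):
  X=0: 0.48491, 0.21610
  X=1: 0.25381, 0.51924
  X=2: 0.13690, 0.52917
Sum of the 6 terms: H(X,Y) = 2.1401 bits

Marginal of X (row sums):
  P(X=0) = 0.226 + 0.050 = 0.276
  P(X=1) = 0.064 + 0.294 = 0.358
  P(X=2) = 0.026 + 0.340 = 0.366
H(X) = -[0.276·log₂(0.276) + 0.358·log₂(0.358) + 0.366·log₂(0.366)]
  = 0.51260 + 0.53054 + 0.53073 = 1.5739 bits

H(Y|X) = H(X,Y) - H(X) = 2.1401 - 1.5739 = 0.5662 bits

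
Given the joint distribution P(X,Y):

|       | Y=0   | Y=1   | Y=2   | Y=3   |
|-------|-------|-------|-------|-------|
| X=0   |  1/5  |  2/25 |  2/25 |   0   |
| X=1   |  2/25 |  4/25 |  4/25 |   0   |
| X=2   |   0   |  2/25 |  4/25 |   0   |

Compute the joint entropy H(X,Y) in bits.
2.8995 bits

H(X,Y) = -Σ_{x,y} P(x,y) log₂ P(x,y). Per-cell terms -P(x,y)·log₂P(x,y):
  X=0: 0.46439, 0.29151, 0.29151, 0.00000
  X=1: 0.29151, 0.42302, 0.42302, 0.00000
  X=2: 0.00000, 0.29151, 0.42302, 0.00000
  (cells with P = 0 contribute 0)
Sum of the 12 terms: H(X,Y) = 2.8995 bits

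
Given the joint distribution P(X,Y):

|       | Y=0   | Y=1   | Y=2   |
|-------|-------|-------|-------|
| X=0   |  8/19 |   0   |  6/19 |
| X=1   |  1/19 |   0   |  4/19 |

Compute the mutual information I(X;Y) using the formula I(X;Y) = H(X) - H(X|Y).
0.0821 bits

I(X;Y) = H(X) - H(X|Y)

Marginal of X (row sums):
  P(X=0) = 8/19 + 0 + 6/19 = 14/19
  P(X=1) = 1/19 + 0 + 4/19 = 5/19
H(X) = -[(14/19)·log₂(14/19) + (5/19)·log₂(5/19)]
  = 0.32463 + 0.50684 = 0.8315 bits

Marginal of Y (column sums):
  P(Y=0) = 8/19 + 1/19 = 9/19
  P(Y=1) = 0 + 0 = 0
  P(Y=2) = 6/19 + 4/19 = 10/19
H(X|Y) = Σ_y P(y)·H(X|Y=y):
  Y=0: P(Y=0) = 9/19, P(X|Y=0) = (8/9, 1/9) → H(X|Y=0) = 0.50326
  Y=1: P(Y=1) = 0 → contributes 0
  Y=2: P(Y=2) = 10/19, P(X|Y=2) = (3/5, 2/5) → H(X|Y=2) = 0.97095
H(X|Y) = (9/19)·0.50326 + (10/19)·0.97095 = 0.7494 bits

I(X;Y) = H(X) - H(X|Y) = 0.8315 - 0.7494 = 0.0821 bits

Cross-check via I(X;Y) = H(X) + H(Y) - H(X,Y): computing H(Y) from the column sums and H(X,Y) from the 6 cells in the same way gives H(Y) = 0.9980 bits and H(X,Y) = 1.7474 bits, so
I(X;Y) = 0.8315 + 0.9980 - 1.7474 = 0.0821 bits ✓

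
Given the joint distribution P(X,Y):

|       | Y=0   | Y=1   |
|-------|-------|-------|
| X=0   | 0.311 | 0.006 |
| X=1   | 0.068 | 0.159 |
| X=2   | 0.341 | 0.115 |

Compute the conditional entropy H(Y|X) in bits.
0.6144 bits

H(Y|X) = H(X,Y) - H(X)

H(X,Y) = -Σ_{x,y} P(x,y) log₂ P(x,y). Per-cell terms -P(x,y)·log₂P(x,y):
  X=0: 0.52404, 0.04428
  X=1: 0.26373, 0.42181
  X=2: 0.52929, 0.35883
Sum of the 6 terms: H(X,Y) = 2.1420 bits

Marginal of X (row sums):
  P(X=0) = 0.311 + 0.006 = 0.317
  P(X=1) = 0.068 + 0.159 = 0.227
  P(X=2) = 0.341 + 0.115 = 0.456
H(X) = -[0.317·log₂(0.317) + 0.227·log₂(0.227) + 0.456·log₂(0.456)]
  = 0.52541 + 0.48561 + 0.51660 = 1.5276 bits

H(Y|X) = H(X,Y) - H(X) = 2.1420 - 1.5276 = 0.6144 bits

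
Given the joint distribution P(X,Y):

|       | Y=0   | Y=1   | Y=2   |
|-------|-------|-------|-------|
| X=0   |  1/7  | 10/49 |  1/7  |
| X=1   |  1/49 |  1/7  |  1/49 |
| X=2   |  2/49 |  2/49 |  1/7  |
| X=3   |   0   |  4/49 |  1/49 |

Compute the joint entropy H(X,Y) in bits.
3.0877 bits

H(X,Y) = -Σ_{x,y} P(x,y) log₂ P(x,y). Per-cell terms -P(x,y)·log₂P(x,y):
  X=0: 0.40105, 0.46791, 0.40105
  X=1: 0.11459, 0.40105, 0.11459
  X=2: 0.18836, 0.18836, 0.40105
  X=3: 0.00000, 0.29508, 0.11459
  (cells with P = 0 contribute 0)
Sum of the 12 terms: H(X,Y) = 3.0877 bits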